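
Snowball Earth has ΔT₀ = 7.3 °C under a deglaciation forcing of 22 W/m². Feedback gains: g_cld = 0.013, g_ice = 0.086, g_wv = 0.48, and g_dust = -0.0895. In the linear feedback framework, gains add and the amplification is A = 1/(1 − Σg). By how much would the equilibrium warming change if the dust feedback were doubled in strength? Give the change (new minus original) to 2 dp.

Original: g = 0.4895, ΔT = 7.3/(1−0.4895) = 14.2997 °C.
With doubled dust: g' = 0.4, ΔT' = 7.3/(1−0.4) = 12.1667 °C.
Change = 12.1667 − 14.2997 = -2.13 °C.

-2.13 °C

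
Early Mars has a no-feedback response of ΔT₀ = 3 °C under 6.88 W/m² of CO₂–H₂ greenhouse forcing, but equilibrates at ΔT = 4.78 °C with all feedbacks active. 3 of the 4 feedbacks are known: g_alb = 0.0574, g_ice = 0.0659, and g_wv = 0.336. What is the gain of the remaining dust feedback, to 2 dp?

-0.09

Amplification A = ΔT/ΔT₀ = 4.78/3 = 1.593.
Total gain g = 1 − 1/A = 1 − 1/1.593 = 0.3723.
Known gains sum to 0.0574 + 0.0659 + 0.336 = 0.4593.
g_dust = 0.3723 − 0.4593 = -0.09.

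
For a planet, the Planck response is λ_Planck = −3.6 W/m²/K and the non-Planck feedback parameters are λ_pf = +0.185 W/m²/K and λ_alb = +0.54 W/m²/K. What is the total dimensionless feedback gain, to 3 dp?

0.201

Convert to gains: g_pf = 0.185/3.6 = 0.05139; g_alb = 0.54/3.6 = 0.15.
Total gain g = 0.20139.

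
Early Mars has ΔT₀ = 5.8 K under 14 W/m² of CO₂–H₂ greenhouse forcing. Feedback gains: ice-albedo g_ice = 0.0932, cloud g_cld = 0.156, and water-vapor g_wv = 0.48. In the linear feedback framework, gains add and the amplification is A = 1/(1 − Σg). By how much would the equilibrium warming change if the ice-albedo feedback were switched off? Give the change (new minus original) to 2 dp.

-5.48 K

Original: g = 0.7292, ΔT = 5.8/(1−0.7292) = 21.4180 K.
Without ice-albedo: g' = 0.636, ΔT' = 5.8/(1−0.636) = 15.9341 K.
Change = 15.9341 − 21.4180 = -5.48 K.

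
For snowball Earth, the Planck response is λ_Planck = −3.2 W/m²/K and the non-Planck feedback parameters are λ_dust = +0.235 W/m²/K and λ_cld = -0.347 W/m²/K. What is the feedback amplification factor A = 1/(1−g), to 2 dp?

Convert to gains: g_dust = 0.235/3.2 = 0.07344; g_cld = -0.347/3.2 = -0.1084.
Total gain g = -0.03496.
A = 1/(1 + 0.03496) = 0.97.

0.97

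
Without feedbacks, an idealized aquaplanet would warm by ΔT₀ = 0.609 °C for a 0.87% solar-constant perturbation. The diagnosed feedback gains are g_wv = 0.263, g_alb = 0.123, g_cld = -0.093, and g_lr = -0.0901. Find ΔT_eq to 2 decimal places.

0.76 °C

Total gain g = 0.263 + 0.123 − 0.093 − 0.0901 = 0.2029.
Amplification A = 1/(1 − 0.2029) = 1.255.
ΔT = 0.609 × 1.255 = 0.76 °C.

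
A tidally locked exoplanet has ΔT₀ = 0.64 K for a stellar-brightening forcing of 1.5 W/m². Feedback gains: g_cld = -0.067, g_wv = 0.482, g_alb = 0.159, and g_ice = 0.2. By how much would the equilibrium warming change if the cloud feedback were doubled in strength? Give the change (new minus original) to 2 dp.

Original: g = 0.774, ΔT = 0.64/(1−0.774) = 2.8319 K.
With doubled cloud: g' = 0.707, ΔT' = 0.64/(1−0.707) = 2.1843 K.
Change = 2.1843 − 2.8319 = -0.65 K.

-0.65 K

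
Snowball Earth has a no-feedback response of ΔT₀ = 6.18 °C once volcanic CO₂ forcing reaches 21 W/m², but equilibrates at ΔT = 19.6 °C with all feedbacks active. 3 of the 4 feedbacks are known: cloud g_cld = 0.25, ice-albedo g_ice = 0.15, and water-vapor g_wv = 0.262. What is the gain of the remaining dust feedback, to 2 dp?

Amplification A = ΔT/ΔT₀ = 19.6/6.18 = 3.172.
Total gain g = 1 − 1/A = 1 − 1/3.172 = 0.6847.
Known gains sum to 0.25 + 0.15 + 0.262 = 0.662.
g_dust = 0.6847 − 0.662 = 0.02.

0.02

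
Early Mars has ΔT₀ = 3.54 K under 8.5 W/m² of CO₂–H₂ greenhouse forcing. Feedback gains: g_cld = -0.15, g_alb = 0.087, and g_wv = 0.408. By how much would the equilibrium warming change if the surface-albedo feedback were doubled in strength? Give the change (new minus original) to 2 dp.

Original: g = 0.345, ΔT = 3.54/(1−0.345) = 5.4046 K.
With doubled surface-albedo: g' = 0.432, ΔT' = 3.54/(1−0.432) = 6.2324 K.
Change = 6.2324 − 5.4046 = 0.83 K.

0.83 K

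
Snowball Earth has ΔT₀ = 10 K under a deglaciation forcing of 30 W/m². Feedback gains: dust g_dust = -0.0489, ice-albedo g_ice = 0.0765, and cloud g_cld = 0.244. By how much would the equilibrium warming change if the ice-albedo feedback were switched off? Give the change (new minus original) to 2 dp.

-1.30 K

Original: g = 0.2716, ΔT = 10/(1−0.2716) = 13.7287 K.
Without ice-albedo: g' = 0.1951, ΔT' = 10/(1−0.1951) = 12.4239 K.
Change = 12.4239 − 13.7287 = -1.30 K.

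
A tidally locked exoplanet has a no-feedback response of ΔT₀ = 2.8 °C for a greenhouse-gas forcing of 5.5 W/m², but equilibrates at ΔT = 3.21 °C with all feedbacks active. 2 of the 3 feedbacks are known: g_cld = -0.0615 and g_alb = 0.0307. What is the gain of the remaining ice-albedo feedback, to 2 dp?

0.16

Amplification A = ΔT/ΔT₀ = 3.21/2.8 = 1.146.
Total gain g = 1 − 1/A = 1 − 1/1.146 = 0.1274.
Known gains sum to -0.0615 + 0.0307 = -0.0308.
g_ice = 0.1274 + 0.0308 = 0.16.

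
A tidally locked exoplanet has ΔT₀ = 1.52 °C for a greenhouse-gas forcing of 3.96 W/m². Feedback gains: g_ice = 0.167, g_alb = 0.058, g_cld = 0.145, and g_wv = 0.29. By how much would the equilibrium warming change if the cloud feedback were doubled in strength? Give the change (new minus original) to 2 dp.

Original: g = 0.66, ΔT = 1.52/(1−0.66) = 4.4706 °C.
With doubled cloud: g' = 0.805, ΔT' = 1.52/(1−0.805) = 7.7949 °C.
Change = 7.7949 − 4.4706 = 3.32 °C.

3.32 °C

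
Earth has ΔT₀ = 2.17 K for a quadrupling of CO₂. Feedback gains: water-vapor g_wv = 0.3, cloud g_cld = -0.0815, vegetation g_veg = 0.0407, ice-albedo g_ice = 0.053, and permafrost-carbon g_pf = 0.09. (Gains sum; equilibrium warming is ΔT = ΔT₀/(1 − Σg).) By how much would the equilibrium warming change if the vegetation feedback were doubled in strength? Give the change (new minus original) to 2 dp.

Original: g = 0.4022, ΔT = 2.17/(1−0.4022) = 3.6300 K.
With doubled vegetation: g' = 0.4429, ΔT' = 2.17/(1−0.4429) = 3.8952 K.
Change = 3.8952 − 3.6300 = 0.27 K.

0.27 K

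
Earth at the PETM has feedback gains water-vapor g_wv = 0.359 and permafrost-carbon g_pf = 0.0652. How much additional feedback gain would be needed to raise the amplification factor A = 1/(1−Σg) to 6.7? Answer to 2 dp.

Current total gain = 0.4242.
Target gain for A = 6.7: g* = 1 − 1/6.7 = 0.8507.
Additional gain needed = 0.8507 − 0.4242 = 0.43.

0.43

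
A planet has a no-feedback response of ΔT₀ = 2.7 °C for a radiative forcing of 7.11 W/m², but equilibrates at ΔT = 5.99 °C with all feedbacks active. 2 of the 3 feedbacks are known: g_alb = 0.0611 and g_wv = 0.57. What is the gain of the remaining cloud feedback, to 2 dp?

Amplification A = ΔT/ΔT₀ = 5.99/2.7 = 2.219.
Total gain g = 1 − 1/A = 1 − 1/2.219 = 0.5493.
Known gains sum to 0.0611 + 0.57 = 0.6311.
g_cld = 0.5493 − 0.6311 = -0.08.

-0.08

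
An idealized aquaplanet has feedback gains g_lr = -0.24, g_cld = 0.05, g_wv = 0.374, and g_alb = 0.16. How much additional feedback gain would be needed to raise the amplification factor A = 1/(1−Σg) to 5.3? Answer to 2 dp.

Current total gain = 0.344.
Target gain for A = 5.3: g* = 1 − 1/5.3 = 0.8113.
Additional gain needed = 0.8113 − 0.344 = 0.47.

0.47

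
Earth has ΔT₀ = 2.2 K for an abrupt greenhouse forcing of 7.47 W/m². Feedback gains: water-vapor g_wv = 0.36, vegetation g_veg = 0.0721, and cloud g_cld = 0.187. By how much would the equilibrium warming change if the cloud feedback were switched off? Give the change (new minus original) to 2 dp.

-1.90 K

Original: g = 0.6191, ΔT = 2.2/(1−0.6191) = 5.7758 K.
Without cloud: g' = 0.4321, ΔT' = 2.2/(1−0.4321) = 3.8739 K.
Change = 3.8739 − 5.7758 = -1.90 K.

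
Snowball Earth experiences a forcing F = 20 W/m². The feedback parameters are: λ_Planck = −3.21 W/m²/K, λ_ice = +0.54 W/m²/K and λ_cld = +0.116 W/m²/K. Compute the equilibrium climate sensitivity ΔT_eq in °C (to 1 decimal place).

7.8 °C

Net feedback parameter λ = (−3.21) + (+0.54) + (+0.116) = -2.554 W/m²/K.
ΔT = −F/λ = −20/(-2.554) = 7.8 °C.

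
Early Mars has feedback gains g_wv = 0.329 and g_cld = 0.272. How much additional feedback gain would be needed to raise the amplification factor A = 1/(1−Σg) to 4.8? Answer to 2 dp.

0.19

Current total gain = 0.601.
Target gain for A = 4.8: g* = 1 − 1/4.8 = 0.7917.
Additional gain needed = 0.7917 − 0.601 = 0.19.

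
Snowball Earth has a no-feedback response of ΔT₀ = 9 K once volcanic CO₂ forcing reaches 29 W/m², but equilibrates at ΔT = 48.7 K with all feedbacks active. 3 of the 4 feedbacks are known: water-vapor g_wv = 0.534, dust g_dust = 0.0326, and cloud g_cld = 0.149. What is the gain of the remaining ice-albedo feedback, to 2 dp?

0.10

Amplification A = ΔT/ΔT₀ = 48.7/9 = 5.411.
Total gain g = 1 − 1/A = 1 − 1/5.411 = 0.8152.
Known gains sum to 0.534 + 0.0326 + 0.149 = 0.7156.
g_ice = 0.8152 − 0.7156 = 0.10.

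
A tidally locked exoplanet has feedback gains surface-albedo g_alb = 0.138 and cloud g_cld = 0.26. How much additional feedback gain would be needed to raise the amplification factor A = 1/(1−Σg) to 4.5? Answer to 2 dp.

Current total gain = 0.398.
Target gain for A = 4.5: g* = 1 − 1/4.5 = 0.7778.
Additional gain needed = 0.7778 − 0.398 = 0.38.

0.38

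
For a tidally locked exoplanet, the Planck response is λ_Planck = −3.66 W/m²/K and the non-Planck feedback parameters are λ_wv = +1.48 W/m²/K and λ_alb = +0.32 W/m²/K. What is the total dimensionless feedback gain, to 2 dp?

0.49

Convert to gains: g_wv = 1.48/3.66 = 0.4044; g_alb = 0.32/3.66 = 0.08743.
Total gain g = 0.49183.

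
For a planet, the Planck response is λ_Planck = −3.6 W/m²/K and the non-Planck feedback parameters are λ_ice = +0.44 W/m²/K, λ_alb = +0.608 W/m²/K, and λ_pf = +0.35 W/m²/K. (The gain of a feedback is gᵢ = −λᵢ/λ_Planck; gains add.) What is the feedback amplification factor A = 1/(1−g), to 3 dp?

Convert to gains: g_ice = 0.44/3.6 = 0.1222; g_alb = 0.608/3.6 = 0.1689; g_pf = 0.35/3.6 = 0.09722.
Total gain g = 0.38832.
A = 1/(1 − 0.38832) = 1.635.

1.635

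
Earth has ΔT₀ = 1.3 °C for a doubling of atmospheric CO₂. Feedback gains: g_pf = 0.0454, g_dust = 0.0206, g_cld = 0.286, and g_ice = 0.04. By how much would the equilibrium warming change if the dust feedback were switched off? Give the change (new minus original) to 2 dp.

-0.07 °C

Original: g = 0.392, ΔT = 1.3/(1−0.392) = 2.1382 °C.
Without dust: g' = 0.3714, ΔT' = 1.3/(1−0.3714) = 2.0681 °C.
Change = 2.0681 − 2.1382 = -0.07 °C.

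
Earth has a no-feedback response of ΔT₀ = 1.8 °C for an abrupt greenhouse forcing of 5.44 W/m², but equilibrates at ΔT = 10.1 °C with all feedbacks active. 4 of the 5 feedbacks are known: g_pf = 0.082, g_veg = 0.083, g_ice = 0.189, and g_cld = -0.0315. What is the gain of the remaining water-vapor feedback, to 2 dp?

0.50

Amplification A = ΔT/ΔT₀ = 10.1/1.8 = 5.611.
Total gain g = 1 − 1/A = 1 − 1/5.611 = 0.8218.
Known gains sum to 0.082 + 0.083 + 0.189 − 0.0315 = 0.3225.
g_wv = 0.8218 − 0.3225 = 0.50.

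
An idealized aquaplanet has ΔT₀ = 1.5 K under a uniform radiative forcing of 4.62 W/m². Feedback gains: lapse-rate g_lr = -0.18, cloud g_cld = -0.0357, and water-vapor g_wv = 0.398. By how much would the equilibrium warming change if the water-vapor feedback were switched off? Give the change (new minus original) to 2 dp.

Original: g = 0.1823, ΔT = 1.5/(1−0.1823) = 1.8344 K.
Without water-vapor: g' = -0.2157, ΔT' = 1.5/(1+0.2157) = 1.2339 K.
Change = 1.2339 − 1.8344 = -0.60 K.

-0.60 K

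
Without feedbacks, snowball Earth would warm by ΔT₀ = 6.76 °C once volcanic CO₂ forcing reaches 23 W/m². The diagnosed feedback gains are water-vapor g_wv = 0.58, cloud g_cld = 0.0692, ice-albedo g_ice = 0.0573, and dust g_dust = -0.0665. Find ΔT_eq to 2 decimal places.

Total gain g = 0.58 + 0.0692 + 0.0573 − 0.0665 = 0.64.
Amplification A = 1/(1 − 0.64) = 2.778.
ΔT = 6.76 × 2.778 = 18.78 °C.

18.78 °C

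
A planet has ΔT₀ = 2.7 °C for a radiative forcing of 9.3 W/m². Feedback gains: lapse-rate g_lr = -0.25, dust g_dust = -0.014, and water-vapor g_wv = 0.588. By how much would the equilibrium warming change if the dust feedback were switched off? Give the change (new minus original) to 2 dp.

Original: g = 0.324, ΔT = 2.7/(1−0.324) = 3.9941 °C.
Without dust: g' = 0.338, ΔT' = 2.7/(1−0.338) = 4.0785 °C.
Change = 4.0785 − 3.9941 = 0.08 °C.

0.08 °C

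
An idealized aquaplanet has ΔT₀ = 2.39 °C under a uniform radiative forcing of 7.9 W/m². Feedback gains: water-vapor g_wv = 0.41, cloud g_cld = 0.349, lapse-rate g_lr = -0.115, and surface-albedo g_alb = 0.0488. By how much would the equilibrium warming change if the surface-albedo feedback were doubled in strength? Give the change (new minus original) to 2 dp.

Original: g = 0.6928, ΔT = 2.39/(1−0.6928) = 7.7799 °C.
With doubled surface-albedo: g' = 0.7416, ΔT' = 2.39/(1−0.7416) = 9.2492 °C.
Change = 9.2492 − 7.7799 = 1.47 °C.

1.47 °C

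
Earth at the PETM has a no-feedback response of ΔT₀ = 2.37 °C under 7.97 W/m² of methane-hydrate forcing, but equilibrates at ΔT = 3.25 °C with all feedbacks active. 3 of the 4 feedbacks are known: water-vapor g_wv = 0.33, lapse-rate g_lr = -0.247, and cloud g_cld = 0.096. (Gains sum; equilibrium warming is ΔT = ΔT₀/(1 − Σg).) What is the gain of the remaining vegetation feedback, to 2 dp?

0.09

Amplification A = ΔT/ΔT₀ = 3.25/2.37 = 1.371.
Total gain g = 1 − 1/A = 1 − 1/1.371 = 0.2706.
Known gains sum to 0.33 − 0.247 + 0.096 = 0.179.
g_veg = 0.2706 − 0.179 = 0.09.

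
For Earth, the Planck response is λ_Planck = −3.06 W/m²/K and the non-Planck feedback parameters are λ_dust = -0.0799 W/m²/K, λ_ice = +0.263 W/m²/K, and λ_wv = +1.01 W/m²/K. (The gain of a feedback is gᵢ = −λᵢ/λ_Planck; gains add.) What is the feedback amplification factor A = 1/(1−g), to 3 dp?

Convert to gains: g_dust = -0.0799/3.06 = -0.02611; g_ice = 0.263/3.06 = 0.08595; g_wv = 1.01/3.06 = 0.3301.
Total gain g = 0.38994.
A = 1/(1 − 0.38994) = 1.639.

1.639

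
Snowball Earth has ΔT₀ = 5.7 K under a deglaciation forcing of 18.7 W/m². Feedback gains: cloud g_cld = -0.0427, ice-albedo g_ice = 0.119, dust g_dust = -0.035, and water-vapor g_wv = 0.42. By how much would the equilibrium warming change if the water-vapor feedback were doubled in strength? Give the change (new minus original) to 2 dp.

Original: g = 0.4613, ΔT = 5.7/(1−0.4613) = 10.5810 K.
With doubled water-vapor: g' = 0.8813, ΔT' = 5.7/(1−0.8813) = 48.0202 K.
Change = 48.0202 − 10.5810 = 37.44 K.

37.44 K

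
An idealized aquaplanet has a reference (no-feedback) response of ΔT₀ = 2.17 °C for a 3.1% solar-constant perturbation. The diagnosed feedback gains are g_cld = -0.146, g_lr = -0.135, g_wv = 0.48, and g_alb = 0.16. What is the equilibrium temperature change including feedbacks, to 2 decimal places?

Total gain g = -0.146 − 0.135 + 0.48 + 0.16 = 0.359.
Amplification A = 1/(1 − 0.359) = 1.56.
ΔT = 2.17 × 1.56 = 3.39 °C.

3.39 °C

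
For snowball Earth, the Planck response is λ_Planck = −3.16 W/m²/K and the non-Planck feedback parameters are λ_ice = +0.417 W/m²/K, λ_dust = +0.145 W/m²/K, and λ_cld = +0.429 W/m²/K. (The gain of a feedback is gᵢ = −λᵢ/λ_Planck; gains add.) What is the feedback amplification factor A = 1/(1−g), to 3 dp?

1.457

Convert to gains: g_ice = 0.417/3.16 = 0.132; g_dust = 0.145/3.16 = 0.04589; g_cld = 0.429/3.16 = 0.1358.
Total gain g = 0.31369.
A = 1/(1 − 0.31369) = 1.457.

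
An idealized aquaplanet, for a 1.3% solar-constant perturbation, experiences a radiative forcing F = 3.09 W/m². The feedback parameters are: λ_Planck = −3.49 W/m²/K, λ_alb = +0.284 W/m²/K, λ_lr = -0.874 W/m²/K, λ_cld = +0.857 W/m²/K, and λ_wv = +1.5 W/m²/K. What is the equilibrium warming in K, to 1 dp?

Net feedback parameter λ = (−3.49) + (+0.284) + (-0.874) + (+0.857) + (+1.5) = -1.723 W/m²/K.
ΔT = −F/λ = −3.09/(-1.723) = 1.8 K.

1.8 K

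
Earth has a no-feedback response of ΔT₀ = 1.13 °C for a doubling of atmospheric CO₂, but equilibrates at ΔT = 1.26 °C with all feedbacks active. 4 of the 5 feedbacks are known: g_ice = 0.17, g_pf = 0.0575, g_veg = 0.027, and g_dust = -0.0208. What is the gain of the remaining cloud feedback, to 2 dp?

Amplification A = ΔT/ΔT₀ = 1.26/1.13 = 1.115.
Total gain g = 1 − 1/A = 1 − 1/1.115 = 0.1031.
Known gains sum to 0.17 + 0.0575 + 0.027 − 0.0208 = 0.2337.
g_cld = 0.1031 − 0.2337 = -0.13.

-0.13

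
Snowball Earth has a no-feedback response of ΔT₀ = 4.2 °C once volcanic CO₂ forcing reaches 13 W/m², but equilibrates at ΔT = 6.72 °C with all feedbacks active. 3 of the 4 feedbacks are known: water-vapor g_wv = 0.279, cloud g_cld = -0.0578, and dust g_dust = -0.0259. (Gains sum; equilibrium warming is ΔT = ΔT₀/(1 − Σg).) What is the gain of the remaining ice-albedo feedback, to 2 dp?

Amplification A = ΔT/ΔT₀ = 6.72/4.2 = 1.6.
Total gain g = 1 − 1/A = 1 − 1/1.6 = 0.375.
Known gains sum to 0.279 − 0.0578 − 0.0259 = 0.1953.
g_ice = 0.375 − 0.1953 = 0.18.

0.18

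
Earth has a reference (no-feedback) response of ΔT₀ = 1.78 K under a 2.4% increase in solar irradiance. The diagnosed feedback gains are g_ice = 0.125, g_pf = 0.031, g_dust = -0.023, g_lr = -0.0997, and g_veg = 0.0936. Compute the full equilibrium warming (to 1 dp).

2.0 K

Total gain g = 0.125 + 0.031 − 0.023 − 0.0997 + 0.0936 = 0.1269.
Amplification A = 1/(1 − 0.1269) = 1.145.
ΔT = 1.78 × 1.145 = 2.0 K.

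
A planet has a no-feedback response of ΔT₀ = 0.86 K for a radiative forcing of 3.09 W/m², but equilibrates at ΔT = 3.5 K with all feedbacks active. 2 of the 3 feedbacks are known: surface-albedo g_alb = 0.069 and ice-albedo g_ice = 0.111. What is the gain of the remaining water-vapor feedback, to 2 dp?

0.57

Amplification A = ΔT/ΔT₀ = 3.5/0.86 = 4.07.
Total gain g = 1 − 1/A = 1 − 1/4.07 = 0.7543.
Known gains sum to 0.069 + 0.111 = 0.18.
g_wv = 0.7543 − 0.18 = 0.57.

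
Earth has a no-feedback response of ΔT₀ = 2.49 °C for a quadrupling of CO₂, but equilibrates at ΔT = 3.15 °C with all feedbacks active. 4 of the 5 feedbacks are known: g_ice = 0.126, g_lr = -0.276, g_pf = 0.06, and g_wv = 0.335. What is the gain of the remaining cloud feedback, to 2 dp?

Amplification A = ΔT/ΔT₀ = 3.15/2.49 = 1.265.
Total gain g = 1 − 1/A = 1 − 1/1.265 = 0.2095.
Known gains sum to 0.126 − 0.276 + 0.06 + 0.335 = 0.245.
g_cld = 0.2095 − 0.245 = -0.04.

-0.04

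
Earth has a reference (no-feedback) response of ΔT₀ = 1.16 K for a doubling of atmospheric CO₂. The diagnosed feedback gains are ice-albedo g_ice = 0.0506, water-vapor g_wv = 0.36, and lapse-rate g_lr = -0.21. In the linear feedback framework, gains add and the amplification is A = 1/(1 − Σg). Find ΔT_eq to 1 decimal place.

1.5 K

Total gain g = 0.0506 + 0.36 − 0.21 = 0.2006.
Amplification A = 1/(1 − 0.2006) = 1.251.
ΔT = 1.16 × 1.251 = 1.5 K.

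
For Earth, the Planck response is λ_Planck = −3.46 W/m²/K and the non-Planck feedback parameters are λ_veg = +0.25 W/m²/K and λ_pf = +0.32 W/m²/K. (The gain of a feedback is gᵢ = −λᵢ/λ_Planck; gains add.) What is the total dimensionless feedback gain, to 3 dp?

Convert to gains: g_veg = 0.25/3.46 = 0.07225; g_pf = 0.32/3.46 = 0.09249.
Total gain g = 0.16474.

0.165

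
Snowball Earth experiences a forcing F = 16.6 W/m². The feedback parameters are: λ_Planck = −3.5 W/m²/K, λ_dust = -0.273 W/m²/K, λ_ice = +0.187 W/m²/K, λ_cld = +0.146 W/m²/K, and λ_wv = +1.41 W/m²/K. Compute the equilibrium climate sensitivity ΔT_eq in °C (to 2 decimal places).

8.18 °C

Net feedback parameter λ = (−3.5) + (-0.273) + (+0.187) + (+0.146) + (+1.41) = -2.03 W/m²/K.
ΔT = −F/λ = −16.6/(-2.03) = 8.18 °C.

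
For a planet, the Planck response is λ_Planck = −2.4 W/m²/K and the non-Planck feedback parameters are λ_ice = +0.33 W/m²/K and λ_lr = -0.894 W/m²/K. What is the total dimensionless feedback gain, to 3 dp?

Convert to gains: g_ice = 0.33/2.4 = 0.1375; g_lr = -0.894/2.4 = -0.3725.
Total gain g = -0.235.

-0.235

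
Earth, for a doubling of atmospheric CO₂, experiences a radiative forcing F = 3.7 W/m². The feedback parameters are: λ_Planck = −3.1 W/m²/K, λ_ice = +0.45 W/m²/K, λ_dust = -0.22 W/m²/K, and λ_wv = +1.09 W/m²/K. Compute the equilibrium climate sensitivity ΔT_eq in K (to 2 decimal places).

2.08 K

Net feedback parameter λ = (−3.1) + (+0.45) + (-0.22) + (+1.09) = -1.78 W/m²/K.
ΔT = −F/λ = −3.7/(-1.78) = 2.08 K.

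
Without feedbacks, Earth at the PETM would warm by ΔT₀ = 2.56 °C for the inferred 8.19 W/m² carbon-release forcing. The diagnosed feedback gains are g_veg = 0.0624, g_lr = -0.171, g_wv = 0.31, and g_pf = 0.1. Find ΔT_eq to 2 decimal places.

3.66 °C

Total gain g = 0.0624 − 0.171 + 0.31 + 0.1 = 0.3014.
Amplification A = 1/(1 − 0.3014) = 1.431.
ΔT = 2.56 × 1.431 = 3.66 °C.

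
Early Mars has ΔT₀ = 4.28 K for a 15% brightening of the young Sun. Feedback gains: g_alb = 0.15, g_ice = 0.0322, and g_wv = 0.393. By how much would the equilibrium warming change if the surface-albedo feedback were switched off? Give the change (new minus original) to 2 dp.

-2.63 K

Original: g = 0.5752, ΔT = 4.28/(1−0.5752) = 10.0753 K.
Without surface-albedo: g' = 0.4252, ΔT' = 4.28/(1−0.4252) = 7.4461 K.
Change = 7.4461 − 10.0753 = -2.63 K.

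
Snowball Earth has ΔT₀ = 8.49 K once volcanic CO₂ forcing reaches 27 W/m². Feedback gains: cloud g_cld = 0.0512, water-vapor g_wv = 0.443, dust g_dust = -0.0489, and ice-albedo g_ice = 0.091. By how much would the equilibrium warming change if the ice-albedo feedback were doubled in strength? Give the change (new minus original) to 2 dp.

4.47 K

Original: g = 0.5363, ΔT = 8.49/(1−0.5363) = 18.3093 K.
With doubled ice-albedo: g' = 0.6273, ΔT' = 8.49/(1−0.6273) = 22.7797 K.
Change = 22.7797 − 18.3093 = 4.47 K.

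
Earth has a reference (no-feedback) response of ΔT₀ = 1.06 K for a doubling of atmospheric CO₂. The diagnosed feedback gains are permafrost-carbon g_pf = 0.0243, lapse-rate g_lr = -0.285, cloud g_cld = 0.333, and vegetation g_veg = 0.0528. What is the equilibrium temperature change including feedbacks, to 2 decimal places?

Total gain g = 0.0243 − 0.285 + 0.333 + 0.0528 = 0.1251.
Amplification A = 1/(1 − 0.1251) = 1.143.
ΔT = 1.06 × 1.143 = 1.21 K.

1.21 K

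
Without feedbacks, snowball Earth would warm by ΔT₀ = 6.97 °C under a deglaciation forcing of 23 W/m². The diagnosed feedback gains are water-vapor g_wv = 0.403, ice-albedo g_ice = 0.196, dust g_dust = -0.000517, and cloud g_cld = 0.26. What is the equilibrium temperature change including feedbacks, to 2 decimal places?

49.25 °C

Total gain g = 0.403 + 0.196 − 0.000517 + 0.26 = 0.858483.
Amplification A = 1/(1 − 0.858483) = 7.066.
ΔT = 6.97 × 7.066 = 49.25 °C.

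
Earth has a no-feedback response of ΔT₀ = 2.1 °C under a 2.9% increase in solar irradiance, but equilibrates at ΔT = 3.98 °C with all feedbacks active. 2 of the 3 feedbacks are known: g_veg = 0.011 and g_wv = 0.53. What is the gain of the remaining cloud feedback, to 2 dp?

-0.07

Amplification A = ΔT/ΔT₀ = 3.98/2.1 = 1.895.
Total gain g = 1 − 1/A = 1 − 1/1.895 = 0.4723.
Known gains sum to 0.011 + 0.53 = 0.541.
g_cld = 0.4723 − 0.541 = -0.07.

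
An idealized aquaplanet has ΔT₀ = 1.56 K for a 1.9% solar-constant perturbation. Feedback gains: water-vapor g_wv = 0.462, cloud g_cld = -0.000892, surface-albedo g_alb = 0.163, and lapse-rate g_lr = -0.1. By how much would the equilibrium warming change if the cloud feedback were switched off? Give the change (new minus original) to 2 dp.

Original: g = 0.524108, ΔT = 1.56/(1−0.524108) = 3.2781 K.
Without cloud: g' = 0.525, ΔT' = 1.56/(1−0.525) = 3.2842 K.
Change = 3.2842 − 3.2781 = 0.01 K.

0.01 K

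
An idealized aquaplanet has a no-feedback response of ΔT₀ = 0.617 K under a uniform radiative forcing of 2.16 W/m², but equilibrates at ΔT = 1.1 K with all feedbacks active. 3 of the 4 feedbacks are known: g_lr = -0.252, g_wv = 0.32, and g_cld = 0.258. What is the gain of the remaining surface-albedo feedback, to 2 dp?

0.11

Amplification A = ΔT/ΔT₀ = 1.1/0.617 = 1.783.
Total gain g = 1 − 1/A = 1 − 1/1.783 = 0.4391.
Known gains sum to -0.252 + 0.32 + 0.258 = 0.326.
g_alb = 0.4391 − 0.326 = 0.11.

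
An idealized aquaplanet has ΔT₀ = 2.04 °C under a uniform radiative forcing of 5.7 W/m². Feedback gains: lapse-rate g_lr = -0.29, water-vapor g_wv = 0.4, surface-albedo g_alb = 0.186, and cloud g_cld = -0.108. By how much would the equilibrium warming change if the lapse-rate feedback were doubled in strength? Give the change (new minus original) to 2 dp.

-0.66 °C

Original: g = 0.188, ΔT = 2.04/(1−0.188) = 2.5123 °C.
With doubled lapse-rate: g' = -0.102, ΔT' = 2.04/(1+0.102) = 1.8512 °C.
Change = 1.8512 − 2.5123 = -0.66 °C.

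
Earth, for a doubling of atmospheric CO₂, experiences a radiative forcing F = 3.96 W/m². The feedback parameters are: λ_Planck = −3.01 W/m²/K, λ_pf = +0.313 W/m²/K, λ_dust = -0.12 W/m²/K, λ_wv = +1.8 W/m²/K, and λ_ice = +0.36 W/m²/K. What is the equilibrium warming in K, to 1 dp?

Net feedback parameter λ = (−3.01) + (+0.313) + (-0.12) + (+1.8) + (+0.36) = -0.657 W/m²/K.
ΔT = −F/λ = −3.96/(-0.657) = 6.0 K.

6.0 K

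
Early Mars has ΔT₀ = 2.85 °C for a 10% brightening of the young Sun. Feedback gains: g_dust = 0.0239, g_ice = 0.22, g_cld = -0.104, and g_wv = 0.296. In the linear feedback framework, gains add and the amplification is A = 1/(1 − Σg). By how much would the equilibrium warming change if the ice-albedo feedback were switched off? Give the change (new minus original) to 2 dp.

-1.42 °C

Original: g = 0.4359, ΔT = 2.85/(1−0.4359) = 5.0523 °C.
Without ice-albedo: g' = 0.2159, ΔT' = 2.85/(1−0.2159) = 3.6347 °C.
Change = 3.6347 − 5.0523 = -1.42 °C.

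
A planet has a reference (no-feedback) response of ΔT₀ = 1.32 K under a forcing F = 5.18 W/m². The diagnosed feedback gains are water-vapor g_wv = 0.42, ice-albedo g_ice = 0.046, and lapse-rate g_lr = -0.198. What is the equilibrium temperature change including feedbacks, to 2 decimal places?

1.80 K

Total gain g = 0.42 + 0.046 − 0.198 = 0.268.
Amplification A = 1/(1 − 0.268) = 1.366.
ΔT = 1.32 × 1.366 = 1.80 K.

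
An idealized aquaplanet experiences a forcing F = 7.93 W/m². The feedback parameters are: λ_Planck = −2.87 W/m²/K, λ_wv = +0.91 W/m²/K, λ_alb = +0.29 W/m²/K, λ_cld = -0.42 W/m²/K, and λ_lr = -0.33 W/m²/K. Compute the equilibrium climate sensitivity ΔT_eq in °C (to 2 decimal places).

3.28 °C

Net feedback parameter λ = (−2.87) + (+0.91) + (+0.29) + (-0.42) + (-0.33) = -2.42 W/m²/K.
ΔT = −F/λ = −7.93/(-2.42) = 3.28 °C.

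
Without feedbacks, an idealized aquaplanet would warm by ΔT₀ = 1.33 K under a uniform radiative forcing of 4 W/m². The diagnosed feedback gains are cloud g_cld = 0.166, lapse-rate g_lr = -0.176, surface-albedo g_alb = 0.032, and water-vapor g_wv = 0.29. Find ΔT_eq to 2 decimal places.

Total gain g = 0.166 − 0.176 + 0.032 + 0.29 = 0.312.
Amplification A = 1/(1 − 0.312) = 1.453.
ΔT = 1.33 × 1.453 = 1.93 K.

1.93 K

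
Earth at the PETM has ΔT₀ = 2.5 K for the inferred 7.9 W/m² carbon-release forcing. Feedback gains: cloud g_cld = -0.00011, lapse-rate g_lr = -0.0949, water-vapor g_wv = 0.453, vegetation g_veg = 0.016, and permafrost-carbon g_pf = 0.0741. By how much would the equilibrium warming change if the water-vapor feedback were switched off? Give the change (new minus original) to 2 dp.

-2.04 K

Original: g = 0.44809, ΔT = 2.5/(1−0.44809) = 4.5297 K.
Without water-vapor: g' = -0.00491, ΔT' = 2.5/(1+0.00491) = 2.4878 K.
Change = 2.4878 − 4.5297 = -2.04 K.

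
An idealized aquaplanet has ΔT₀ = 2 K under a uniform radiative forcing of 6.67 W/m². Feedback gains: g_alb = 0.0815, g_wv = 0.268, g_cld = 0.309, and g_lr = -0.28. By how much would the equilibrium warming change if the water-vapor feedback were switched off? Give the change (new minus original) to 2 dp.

Original: g = 0.3785, ΔT = 2/(1−0.3785) = 3.2180 K.
Without water-vapor: g' = 0.1105, ΔT' = 2/(1−0.1105) = 2.2485 K.
Change = 2.2485 − 3.2180 = -0.97 K.

-0.97 K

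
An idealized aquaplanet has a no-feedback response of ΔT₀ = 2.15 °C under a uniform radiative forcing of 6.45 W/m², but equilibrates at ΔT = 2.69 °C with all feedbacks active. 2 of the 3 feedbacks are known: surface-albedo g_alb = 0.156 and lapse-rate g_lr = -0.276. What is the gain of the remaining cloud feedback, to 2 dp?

Amplification A = ΔT/ΔT₀ = 2.69/2.15 = 1.251.
Total gain g = 1 − 1/A = 1 − 1/1.251 = 0.2006.
Known gains sum to 0.156 − 0.276 = -0.12.
g_cld = 0.2006 + 0.12 = 0.32.

0.32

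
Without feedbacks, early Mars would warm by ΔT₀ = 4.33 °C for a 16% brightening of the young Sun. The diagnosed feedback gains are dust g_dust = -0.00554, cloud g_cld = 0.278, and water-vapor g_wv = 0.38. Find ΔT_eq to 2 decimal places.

12.46 °C

Total gain g = -0.00554 + 0.278 + 0.38 = 0.65246.
Amplification A = 1/(1 − 0.65246) = 2.877.
ΔT = 4.33 × 2.877 = 12.46 °C.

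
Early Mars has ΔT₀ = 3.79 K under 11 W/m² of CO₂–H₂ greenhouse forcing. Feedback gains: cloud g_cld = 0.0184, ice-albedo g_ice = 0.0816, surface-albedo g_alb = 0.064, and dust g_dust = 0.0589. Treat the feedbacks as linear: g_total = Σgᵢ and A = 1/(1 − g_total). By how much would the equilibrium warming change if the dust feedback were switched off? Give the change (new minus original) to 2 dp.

-0.34 K

Original: g = 0.2229, ΔT = 3.79/(1−0.2229) = 4.8771 K.
Without dust: g' = 0.164, ΔT' = 3.79/(1−0.164) = 4.5335 K.
Change = 4.5335 − 4.8771 = -0.34 K.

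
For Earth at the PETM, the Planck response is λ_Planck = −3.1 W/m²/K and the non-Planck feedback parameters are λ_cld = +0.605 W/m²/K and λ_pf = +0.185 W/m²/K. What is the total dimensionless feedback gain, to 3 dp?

Convert to gains: g_cld = 0.605/3.1 = 0.1952; g_pf = 0.185/3.1 = 0.05968.
Total gain g = 0.25488.

0.255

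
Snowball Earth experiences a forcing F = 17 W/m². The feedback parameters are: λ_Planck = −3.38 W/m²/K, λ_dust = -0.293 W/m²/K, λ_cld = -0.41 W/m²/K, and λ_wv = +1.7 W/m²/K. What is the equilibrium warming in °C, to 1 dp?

7.1 °C

Net feedback parameter λ = (−3.38) + (-0.293) + (-0.41) + (+1.7) = -2.383 W/m²/K.
ΔT = −F/λ = −17/(-2.383) = 7.1 °C.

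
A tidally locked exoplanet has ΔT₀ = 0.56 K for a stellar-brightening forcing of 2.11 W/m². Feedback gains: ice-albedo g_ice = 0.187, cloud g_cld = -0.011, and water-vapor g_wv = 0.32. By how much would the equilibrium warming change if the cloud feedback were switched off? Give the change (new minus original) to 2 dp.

0.02 K

Original: g = 0.496, ΔT = 0.56/(1−0.496) = 1.1111 K.
Without cloud: g' = 0.507, ΔT' = 0.56/(1−0.507) = 1.1359 K.
Change = 1.1359 − 1.1111 = 0.02 K.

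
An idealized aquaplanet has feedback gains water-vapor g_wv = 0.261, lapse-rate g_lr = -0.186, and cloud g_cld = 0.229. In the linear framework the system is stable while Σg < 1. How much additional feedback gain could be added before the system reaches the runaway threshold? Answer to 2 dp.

0.70

Current total gain = 0.261 − 0.186 + 0.229 = 0.304.
Margin to runaway = 1 − 0.304 = 0.70.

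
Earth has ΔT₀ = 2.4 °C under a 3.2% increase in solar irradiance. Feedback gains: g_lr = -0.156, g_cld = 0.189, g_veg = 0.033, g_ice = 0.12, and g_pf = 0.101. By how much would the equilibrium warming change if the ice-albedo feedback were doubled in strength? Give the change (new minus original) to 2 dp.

Original: g = 0.287, ΔT = 2.4/(1−0.287) = 3.3661 °C.
With doubled ice-albedo: g' = 0.407, ΔT' = 2.4/(1−0.407) = 4.0472 °C.
Change = 4.0472 − 3.3661 = 0.68 °C.

0.68 °C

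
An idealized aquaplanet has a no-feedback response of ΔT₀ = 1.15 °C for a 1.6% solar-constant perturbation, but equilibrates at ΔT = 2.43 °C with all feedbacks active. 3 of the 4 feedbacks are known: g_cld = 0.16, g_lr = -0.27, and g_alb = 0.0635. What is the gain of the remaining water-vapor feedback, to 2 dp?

Amplification A = ΔT/ΔT₀ = 2.43/1.15 = 2.113.
Total gain g = 1 − 1/A = 1 − 1/2.113 = 0.5267.
Known gains sum to 0.16 − 0.27 + 0.0635 = -0.0465.
g_wv = 0.5267 + 0.0465 = 0.57.

0.57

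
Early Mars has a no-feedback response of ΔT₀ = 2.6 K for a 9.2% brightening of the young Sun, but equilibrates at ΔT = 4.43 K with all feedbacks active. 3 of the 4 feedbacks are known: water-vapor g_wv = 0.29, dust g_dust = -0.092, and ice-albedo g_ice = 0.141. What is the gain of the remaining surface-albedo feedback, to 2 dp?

Amplification A = ΔT/ΔT₀ = 4.43/2.6 = 1.704.
Total gain g = 1 − 1/A = 1 − 1/1.704 = 0.4131.
Known gains sum to 0.29 − 0.092 + 0.141 = 0.339.
g_alb = 0.4131 − 0.339 = 0.07.

0.07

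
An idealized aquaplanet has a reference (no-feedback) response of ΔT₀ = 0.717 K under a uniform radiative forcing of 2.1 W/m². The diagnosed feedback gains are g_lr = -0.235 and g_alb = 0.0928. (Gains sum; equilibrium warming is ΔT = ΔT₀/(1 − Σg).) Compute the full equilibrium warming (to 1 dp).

Total gain g = -0.235 + 0.0928 = -0.1422.
Amplification A = 1/(1 + 0.1422) = 0.8755.
ΔT = 0.717 × 0.8755 = 0.6 K.

0.6 K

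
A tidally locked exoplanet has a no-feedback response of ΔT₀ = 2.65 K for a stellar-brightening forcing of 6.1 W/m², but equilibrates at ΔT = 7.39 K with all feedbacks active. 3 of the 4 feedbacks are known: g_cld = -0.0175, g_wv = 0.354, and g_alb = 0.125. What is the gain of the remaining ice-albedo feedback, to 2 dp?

Amplification A = ΔT/ΔT₀ = 7.39/2.65 = 2.789.
Total gain g = 1 − 1/A = 1 − 1/2.789 = 0.6414.
Known gains sum to -0.0175 + 0.354 + 0.125 = 0.4615.
g_ice = 0.6414 − 0.4615 = 0.18.

0.18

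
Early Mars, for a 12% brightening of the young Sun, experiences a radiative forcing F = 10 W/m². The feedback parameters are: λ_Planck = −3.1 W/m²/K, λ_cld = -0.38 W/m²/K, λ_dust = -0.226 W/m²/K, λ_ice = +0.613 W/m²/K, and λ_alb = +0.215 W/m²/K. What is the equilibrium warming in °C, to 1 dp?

3.5 °C

Net feedback parameter λ = (−3.1) + (-0.38) + (-0.226) + (+0.613) + (+0.215) = -2.878 W/m²/K.
ΔT = −F/λ = −10/(-2.878) = 3.5 °C.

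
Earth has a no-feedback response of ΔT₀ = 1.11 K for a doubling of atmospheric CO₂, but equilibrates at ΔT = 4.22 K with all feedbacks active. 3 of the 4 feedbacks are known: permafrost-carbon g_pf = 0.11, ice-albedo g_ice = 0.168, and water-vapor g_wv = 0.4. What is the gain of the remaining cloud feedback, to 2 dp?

0.06

Amplification A = ΔT/ΔT₀ = 4.22/1.11 = 3.802.
Total gain g = 1 − 1/A = 1 − 1/3.802 = 0.737.
Known gains sum to 0.11 + 0.168 + 0.4 = 0.678.
g_cld = 0.737 − 0.678 = 0.06.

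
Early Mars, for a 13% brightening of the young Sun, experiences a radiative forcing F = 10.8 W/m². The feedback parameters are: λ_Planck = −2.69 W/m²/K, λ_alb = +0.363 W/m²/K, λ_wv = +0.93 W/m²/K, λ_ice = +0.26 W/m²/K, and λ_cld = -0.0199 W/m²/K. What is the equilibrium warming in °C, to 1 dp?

9.3 °C

Net feedback parameter λ = (−2.69) + (+0.363) + (+0.93) + (+0.26) + (-0.0199) = -1.1569 W/m²/K.
ΔT = −F/λ = −10.8/(-1.1569) = 9.3 °C.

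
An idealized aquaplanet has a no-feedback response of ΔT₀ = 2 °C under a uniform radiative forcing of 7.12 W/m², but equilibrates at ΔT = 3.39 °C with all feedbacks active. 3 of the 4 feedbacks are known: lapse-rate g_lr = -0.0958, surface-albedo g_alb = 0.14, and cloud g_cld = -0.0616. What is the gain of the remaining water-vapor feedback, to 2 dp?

0.43

Amplification A = ΔT/ΔT₀ = 3.39/2 = 1.695.
Total gain g = 1 − 1/A = 1 − 1/1.695 = 0.41.
Known gains sum to -0.0958 + 0.14 − 0.0616 = -0.0174.
g_wv = 0.41 + 0.0174 = 0.43.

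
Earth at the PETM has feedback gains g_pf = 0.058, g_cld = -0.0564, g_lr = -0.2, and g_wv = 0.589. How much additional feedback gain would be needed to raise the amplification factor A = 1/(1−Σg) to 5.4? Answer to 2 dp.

0.42

Current total gain = 0.3906.
Target gain for A = 5.4: g* = 1 − 1/5.4 = 0.8148.
Additional gain needed = 0.8148 − 0.3906 = 0.42.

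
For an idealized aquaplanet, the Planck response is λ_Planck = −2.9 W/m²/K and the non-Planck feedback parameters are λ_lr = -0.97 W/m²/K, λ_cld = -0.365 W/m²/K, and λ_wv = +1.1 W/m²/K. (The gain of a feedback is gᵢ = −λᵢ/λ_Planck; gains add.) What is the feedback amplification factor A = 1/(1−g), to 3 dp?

0.925

Convert to gains: g_lr = -0.97/2.9 = -0.3345; g_cld = -0.365/2.9 = -0.1259; g_wv = 1.1/2.9 = 0.3793.
Total gain g = -0.0811.
A = 1/(1 + 0.0811) = 0.925.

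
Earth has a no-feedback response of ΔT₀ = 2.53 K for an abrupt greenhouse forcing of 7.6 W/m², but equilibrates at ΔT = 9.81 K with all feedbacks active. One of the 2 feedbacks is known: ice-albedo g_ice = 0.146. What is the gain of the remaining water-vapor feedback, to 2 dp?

Amplification A = ΔT/ΔT₀ = 9.81/2.53 = 3.877.
Total gain g = 1 − 1/A = 1 − 1/3.877 = 0.7421.
The known gain is 0.146.
g_wv = 0.7421 − 0.146 = 0.60.

0.60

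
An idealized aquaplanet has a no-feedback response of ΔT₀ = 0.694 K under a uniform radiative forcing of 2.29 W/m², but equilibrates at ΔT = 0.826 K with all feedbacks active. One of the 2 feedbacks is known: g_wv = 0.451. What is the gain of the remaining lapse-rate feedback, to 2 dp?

-0.29

Amplification A = ΔT/ΔT₀ = 0.826/0.694 = 1.19.
Total gain g = 1 − 1/A = 1 − 1/1.19 = 0.1597.
The known gain is 0.451.
g_lr = 0.1597 − 0.451 = -0.29.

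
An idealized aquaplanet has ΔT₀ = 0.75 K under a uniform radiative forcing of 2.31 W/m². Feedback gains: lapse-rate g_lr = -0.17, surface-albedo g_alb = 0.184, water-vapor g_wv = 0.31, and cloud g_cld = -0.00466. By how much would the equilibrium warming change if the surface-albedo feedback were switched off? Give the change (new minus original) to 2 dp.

-0.23 K

Original: g = 0.31934, ΔT = 0.75/(1−0.31934) = 1.1019 K.
Without surface-albedo: g' = 0.13534, ΔT' = 0.75/(1−0.13534) = 0.8674 K.
Change = 0.8674 − 1.1019 = -0.23 K.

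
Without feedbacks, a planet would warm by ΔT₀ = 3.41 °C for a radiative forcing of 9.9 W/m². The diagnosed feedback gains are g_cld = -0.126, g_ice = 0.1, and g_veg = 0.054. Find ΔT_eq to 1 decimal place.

Total gain g = -0.126 + 0.1 + 0.054 = 0.028.
Amplification A = 1/(1 − 0.028) = 1.029.
ΔT = 3.41 × 1.029 = 3.5 °C.

3.5 °C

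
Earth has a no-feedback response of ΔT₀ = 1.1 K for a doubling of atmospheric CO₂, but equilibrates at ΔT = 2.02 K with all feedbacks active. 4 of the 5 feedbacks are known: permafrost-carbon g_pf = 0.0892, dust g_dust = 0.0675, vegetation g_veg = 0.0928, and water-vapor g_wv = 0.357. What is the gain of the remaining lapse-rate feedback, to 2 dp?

-0.15

Amplification A = ΔT/ΔT₀ = 2.02/1.1 = 1.836.
Total gain g = 1 − 1/A = 1 − 1/1.836 = 0.4553.
Known gains sum to 0.0892 + 0.0675 + 0.0928 + 0.357 = 0.6065.
g_lr = 0.4553 − 0.6065 = -0.15.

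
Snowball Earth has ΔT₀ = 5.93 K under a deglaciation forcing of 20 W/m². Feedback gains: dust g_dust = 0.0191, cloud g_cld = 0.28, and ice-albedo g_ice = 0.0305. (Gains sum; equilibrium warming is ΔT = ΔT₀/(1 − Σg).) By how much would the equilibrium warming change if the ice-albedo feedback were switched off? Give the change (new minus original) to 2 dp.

-0.38 K

Original: g = 0.3296, ΔT = 5.93/(1−0.3296) = 8.8455 K.
Without ice-albedo: g' = 0.2991, ΔT' = 5.93/(1−0.2991) = 8.4606 K.
Change = 8.4606 − 8.8455 = -0.38 K.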